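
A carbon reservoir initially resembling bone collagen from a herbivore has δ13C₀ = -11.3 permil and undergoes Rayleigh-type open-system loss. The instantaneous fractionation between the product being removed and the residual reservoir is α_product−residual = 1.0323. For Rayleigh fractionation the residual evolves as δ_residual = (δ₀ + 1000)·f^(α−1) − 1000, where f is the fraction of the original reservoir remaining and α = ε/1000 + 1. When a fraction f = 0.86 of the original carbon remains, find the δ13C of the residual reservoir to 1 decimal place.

-16.1 permil

Rayleigh residual: δ_res = (δ₀ + 1000)·f^(α−1) − 1000
α − 1 = 0.03230
f^(α−1) = 0.86^(0.03230) = 0.995140
δ_res = (-11.3 + 1000) × 0.995140 − 1000 = 983.895 − 1000 = -16.10 permil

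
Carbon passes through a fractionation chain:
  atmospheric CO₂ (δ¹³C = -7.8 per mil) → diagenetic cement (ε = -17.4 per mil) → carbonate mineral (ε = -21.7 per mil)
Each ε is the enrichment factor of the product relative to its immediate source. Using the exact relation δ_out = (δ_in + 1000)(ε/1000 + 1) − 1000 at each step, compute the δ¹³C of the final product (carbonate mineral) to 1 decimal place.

step 1: δ = (-7.80 + 1000)·(-17.4/1000 + 1) − 1000 = -25.06 per mil
step 2: δ = (-25.06 + 1000)·(-21.7/1000 + 1) − 1000 = -46.22 per mil

-46.2 per mil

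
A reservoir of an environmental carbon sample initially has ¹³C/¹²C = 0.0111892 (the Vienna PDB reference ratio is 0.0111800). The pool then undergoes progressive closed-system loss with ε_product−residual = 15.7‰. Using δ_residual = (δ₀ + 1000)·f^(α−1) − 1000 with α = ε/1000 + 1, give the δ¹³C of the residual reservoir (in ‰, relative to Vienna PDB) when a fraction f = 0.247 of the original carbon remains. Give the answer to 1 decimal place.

-20.9‰

δ₀ = (0.0111892/0.0111800 − 1)×1000 = (1.000823 − 1)×1000 = 0.823‰
α − 1 = ε/1000 = 0.0157
f^(α−1) = 0.247^(0.0157) = 0.978285
δ_res = (0.823 + 1000) × 0.978285 − 1000 = 979.090 − 1000 = -20.91‰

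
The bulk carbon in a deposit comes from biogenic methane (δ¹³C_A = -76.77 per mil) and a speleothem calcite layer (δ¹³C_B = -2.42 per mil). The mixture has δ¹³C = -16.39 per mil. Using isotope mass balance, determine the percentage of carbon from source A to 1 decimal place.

δ_mix = f_A·δ_A + (1 − f_A)·δ_B  ⇒  f_A = (δ_mix − δ_B)/(δ_A − δ_B)
f_A = (-16.39 − (-2.42)) / (-76.77 − (-2.42))
f_A = -13.97 / -74.35 = 0.1879

18.8%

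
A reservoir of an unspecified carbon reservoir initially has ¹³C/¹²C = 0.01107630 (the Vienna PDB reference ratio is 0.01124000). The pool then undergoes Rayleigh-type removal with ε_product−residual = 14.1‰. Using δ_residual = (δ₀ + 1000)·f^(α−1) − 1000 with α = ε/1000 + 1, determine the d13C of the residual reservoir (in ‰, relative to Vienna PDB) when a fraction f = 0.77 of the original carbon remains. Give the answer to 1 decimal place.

δ₀ = (0.01107630/0.01124000 − 1)×1000 = (0.985436 − 1)×1000 = -14.564‰
α − 1 = ε/1000 = 0.0141
f^(α−1) = 0.77^(0.0141) = 0.996322
δ_res = (-14.564 + 1000) × 0.996322 − 1000 = 981.811 − 1000 = -18.19‰

-18.2‰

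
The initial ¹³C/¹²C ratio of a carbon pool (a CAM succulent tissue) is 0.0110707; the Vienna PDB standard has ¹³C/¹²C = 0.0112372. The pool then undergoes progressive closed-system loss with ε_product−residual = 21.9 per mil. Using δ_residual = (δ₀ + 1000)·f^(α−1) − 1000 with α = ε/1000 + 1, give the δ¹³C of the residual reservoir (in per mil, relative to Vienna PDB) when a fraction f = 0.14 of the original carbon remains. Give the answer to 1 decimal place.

δ₀ = (0.0110707/0.0112372 − 1)×1000 = (0.985183 − 1)×1000 = -14.817 per mil
α − 1 = ε/1000 = 0.0219
f^(α−1) = 0.14^(0.0219) = 0.957856
δ_res = (-14.817 + 1000) × 0.957856 − 1000 = 943.664 − 1000 = -56.34 per mil

-56.3 per mil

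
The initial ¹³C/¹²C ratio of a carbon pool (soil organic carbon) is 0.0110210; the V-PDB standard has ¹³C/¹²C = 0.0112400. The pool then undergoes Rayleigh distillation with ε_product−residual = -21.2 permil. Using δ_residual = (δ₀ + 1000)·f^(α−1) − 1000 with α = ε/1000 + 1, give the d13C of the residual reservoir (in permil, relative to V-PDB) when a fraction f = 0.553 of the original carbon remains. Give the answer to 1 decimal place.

-7.1 permil

δ₀ = (0.0110210/0.0112400 − 1)×1000 = (0.980516 − 1)×1000 = -19.484 permil
α − 1 = ε/1000 = -0.0212
f^(α−1) = 0.553^(-0.0212) = 1.012638
δ_res = (-19.484 + 1000) × 1.012638 − 1000 = 992.908 − 1000 = -7.09 permil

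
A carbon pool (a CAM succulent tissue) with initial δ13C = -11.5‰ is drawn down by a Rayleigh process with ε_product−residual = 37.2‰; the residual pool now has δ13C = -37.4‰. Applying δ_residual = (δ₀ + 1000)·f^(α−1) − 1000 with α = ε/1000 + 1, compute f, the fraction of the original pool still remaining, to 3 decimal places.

α − 1 = ε/1000 = 0.0372
(δ_res + 1000)/(δ₀ + 1000) = (-37.4 + 1000)/(-11.5 + 1000) = 962.6/988.5 = 0.973799
f = 0.973799^(1/0.0372) = exp(ln(0.973799)/0.0372) = exp(-0.02655/0.0372)
f = exp(-0.7137) = 0.4898

0.490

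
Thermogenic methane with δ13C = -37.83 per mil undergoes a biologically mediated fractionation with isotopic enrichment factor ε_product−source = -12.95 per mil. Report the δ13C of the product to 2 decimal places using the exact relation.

-50.29 per mil

To first order, δ_product ≈ δ_source + ε = -50.78 per mil.
Exactly, δ_product = (δ_source + 1000)·(ε/1000 + 1) − 1000.
δ_product = (-37.83 + 1000) × (-12.95/1000 + 1) − 1000
δ_product = -50.290 per mil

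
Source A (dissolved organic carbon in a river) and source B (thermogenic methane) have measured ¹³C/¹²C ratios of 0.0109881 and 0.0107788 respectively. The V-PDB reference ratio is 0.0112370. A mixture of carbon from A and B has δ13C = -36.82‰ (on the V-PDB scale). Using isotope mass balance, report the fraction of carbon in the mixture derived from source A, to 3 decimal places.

0.212

δ_A = (0.0109881/0.0112370 − 1)×1000 = (0.977850 − 1)×1000 = -22.150‰
δ_B = (0.0107788/0.0112370 − 1)×1000 = (0.959224 − 1)×1000 = -40.776‰
f_A = (δ_mix − δ_B)/(δ_A − δ_B) = (-36.82 − (-40.776))/(-22.150 − (-40.776))
f_A = 3.956 / 18.626 = 0.2124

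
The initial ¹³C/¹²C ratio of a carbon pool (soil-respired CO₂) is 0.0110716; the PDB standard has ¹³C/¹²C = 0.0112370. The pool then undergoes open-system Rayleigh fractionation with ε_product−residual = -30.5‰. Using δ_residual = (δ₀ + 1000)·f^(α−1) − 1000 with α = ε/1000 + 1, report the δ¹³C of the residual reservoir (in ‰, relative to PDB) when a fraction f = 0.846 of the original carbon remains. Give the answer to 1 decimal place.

δ₀ = (0.0110716/0.0112370 − 1)×1000 = (0.985281 − 1)×1000 = -14.719‰
α − 1 = ε/1000 = -0.0305
f^(α−1) = 0.846^(-0.0305) = 1.005114
δ_res = (-14.719 + 1000) × 1.005114 − 1000 = 990.319 − 1000 = -9.68‰

-9.7‰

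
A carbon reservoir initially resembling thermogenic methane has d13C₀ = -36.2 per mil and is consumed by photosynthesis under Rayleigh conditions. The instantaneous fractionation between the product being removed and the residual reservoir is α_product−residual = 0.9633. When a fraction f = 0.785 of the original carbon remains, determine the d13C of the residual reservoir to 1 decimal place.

-27.6 per mil

Rayleigh residual: δ_res = (δ₀ + 1000)·f^(α−1) − 1000
α − 1 = -0.03670
f^(α−1) = 0.785^(-0.03670) = 1.008924
δ_res = (-36.2 + 1000) × 1.008924 − 1000 = 972.401 − 1000 = -27.60 per mil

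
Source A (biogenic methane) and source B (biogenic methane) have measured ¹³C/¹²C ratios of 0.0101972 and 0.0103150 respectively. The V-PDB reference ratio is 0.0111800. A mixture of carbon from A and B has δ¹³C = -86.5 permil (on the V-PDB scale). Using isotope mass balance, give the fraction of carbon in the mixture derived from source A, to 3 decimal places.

0.866

δ_A = (0.0101972/0.0111800 − 1)×1000 = (0.912093 − 1)×1000 = -87.907 permil
δ_B = (0.0103150/0.0111800 − 1)×1000 = (0.922630 − 1)×1000 = -77.370 permil
f_A = (δ_mix − δ_B)/(δ_A − δ_B) = (-86.5 − (-77.370))/(-87.907 − (-77.370))
f_A = -9.130 / -10.537 = 0.8665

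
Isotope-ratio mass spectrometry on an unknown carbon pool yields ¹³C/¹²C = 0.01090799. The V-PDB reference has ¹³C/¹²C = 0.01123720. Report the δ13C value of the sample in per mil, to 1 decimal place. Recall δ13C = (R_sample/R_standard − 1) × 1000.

δ13C = (R_sample / R_standard − 1) × 1000
R_sample / R_standard = 0.01090799 / 0.01123720 = 0.970704
δ13C = (0.970704 − 1) × 1000 = -29.30 per mil

-29.3 per mil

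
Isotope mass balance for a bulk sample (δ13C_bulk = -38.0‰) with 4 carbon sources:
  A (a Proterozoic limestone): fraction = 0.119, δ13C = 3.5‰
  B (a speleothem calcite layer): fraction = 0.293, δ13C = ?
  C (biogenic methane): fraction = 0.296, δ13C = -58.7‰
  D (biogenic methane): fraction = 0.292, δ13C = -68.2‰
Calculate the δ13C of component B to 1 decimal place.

-3.8‰

Isotope mass balance: δ_bulk = Σ fᵢ·δᵢ.
-38.0 = 0.119×(3.5) + 0.293×δ_B + 0.296×(-58.7) + 0.292×(-68.2)
0.293·δ_B = -38.0 − (-36.873) = -1.127
δ_B = -1.127 / 0.293 = -3.85‰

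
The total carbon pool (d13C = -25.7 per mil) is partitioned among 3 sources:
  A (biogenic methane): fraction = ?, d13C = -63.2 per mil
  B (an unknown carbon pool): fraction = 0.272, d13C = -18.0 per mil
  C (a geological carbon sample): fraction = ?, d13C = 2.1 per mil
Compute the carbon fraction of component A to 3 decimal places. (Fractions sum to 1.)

0.342

Let f_A and f_C be the unknown fractions; fractions sum to 1 so f_A + f_C = 0.728.
Mass balance: Σ fᵢ·δᵢ = δ_bulk ⇒ f_A·(-63.2) + f_C·(2.1) = -25.7 − (-4.896) = -20.804
Substitute f_C = 0.728 − f_A:
f_A·(-63.2 − 2.1) = -20.804 − 0.728×(2.1) = -22.333
f_A = -22.333 / -65.3 = 0.3420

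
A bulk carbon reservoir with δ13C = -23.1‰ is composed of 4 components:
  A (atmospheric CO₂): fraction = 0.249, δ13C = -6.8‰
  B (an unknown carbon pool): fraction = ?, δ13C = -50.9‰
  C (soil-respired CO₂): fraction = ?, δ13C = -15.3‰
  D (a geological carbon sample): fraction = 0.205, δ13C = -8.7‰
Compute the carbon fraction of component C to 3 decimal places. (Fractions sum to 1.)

0.229

Let f_C and f_B be the unknown fractions; fractions sum to 1 so f_C + f_B = 0.546.
Mass balance: Σ fᵢ·δᵢ = δ_bulk ⇒ f_C·(-15.3) + f_B·(-50.9) = -23.1 − (-3.477) = -19.623
Substitute f_B = 0.546 − f_C:
f_C·(-15.3 − -50.9) = -19.623 − 0.546×(-50.9) = 8.168
f_C = 8.168 / 35.6 = 0.2294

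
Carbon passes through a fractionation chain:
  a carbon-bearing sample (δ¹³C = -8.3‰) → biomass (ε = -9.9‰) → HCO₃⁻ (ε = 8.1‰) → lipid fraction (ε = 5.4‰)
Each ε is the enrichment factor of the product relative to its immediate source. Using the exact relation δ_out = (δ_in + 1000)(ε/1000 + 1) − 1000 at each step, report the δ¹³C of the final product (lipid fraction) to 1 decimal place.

-4.8‰

step 1: δ = (-8.30 + 1000)·(-9.9/1000 + 1) − 1000 = -18.12‰
step 2: δ = (-18.12 + 1000)·(8.1/1000 + 1) − 1000 = -10.16‰
step 3: δ = (-10.16 + 1000)·(5.4/1000 + 1) − 1000 = -4.82‰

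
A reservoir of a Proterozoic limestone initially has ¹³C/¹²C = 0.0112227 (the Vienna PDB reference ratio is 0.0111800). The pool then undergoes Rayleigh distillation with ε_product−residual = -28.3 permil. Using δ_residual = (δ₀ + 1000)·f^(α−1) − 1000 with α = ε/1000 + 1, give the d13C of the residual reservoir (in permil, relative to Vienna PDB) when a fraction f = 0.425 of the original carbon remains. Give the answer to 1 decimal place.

28.4 permil

δ₀ = (0.0112227/0.0111800 − 1)×1000 = (1.003819 − 1)×1000 = 3.819 permil
α − 1 = ε/1000 = -0.0283
f^(α−1) = 0.425^(-0.0283) = 1.024511
δ_res = (3.819 + 1000) × 1.024511 − 1000 = 1028.424 − 1000 = 28.42 permil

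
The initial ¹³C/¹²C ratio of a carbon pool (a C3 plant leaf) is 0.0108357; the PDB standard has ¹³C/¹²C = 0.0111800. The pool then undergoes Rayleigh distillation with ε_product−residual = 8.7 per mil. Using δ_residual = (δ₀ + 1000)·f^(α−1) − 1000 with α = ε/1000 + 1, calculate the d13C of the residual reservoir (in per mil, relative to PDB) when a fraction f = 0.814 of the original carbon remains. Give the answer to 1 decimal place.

-32.5 per mil

δ₀ = (0.0108357/0.0111800 − 1)×1000 = (0.969204 − 1)×1000 = -30.796 per mil
α − 1 = ε/1000 = 0.0087
f^(α−1) = 0.814^(0.0087) = 0.998211
δ_res = (-30.796 + 1000) × 0.998211 − 1000 = 967.470 − 1000 = -32.53 per mil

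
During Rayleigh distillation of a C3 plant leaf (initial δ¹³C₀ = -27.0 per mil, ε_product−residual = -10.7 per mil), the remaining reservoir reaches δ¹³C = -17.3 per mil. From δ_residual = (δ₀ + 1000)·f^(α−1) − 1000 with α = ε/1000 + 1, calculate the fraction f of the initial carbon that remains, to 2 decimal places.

0.40

α − 1 = ε/1000 = -0.0107
(δ_res + 1000)/(δ₀ + 1000) = (-17.3 + 1000)/(-27.0 + 1000) = 982.7/973.0 = 1.009969
f = 1.009969^(1/-0.0107) = exp(ln(1.009969)/-0.0107) = exp(0.00992/-0.0107)
f = exp(-0.9271) = 0.3957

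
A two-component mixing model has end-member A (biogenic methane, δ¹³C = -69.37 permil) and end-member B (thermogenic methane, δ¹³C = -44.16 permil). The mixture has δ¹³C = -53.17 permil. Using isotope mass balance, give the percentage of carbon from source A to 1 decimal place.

35.7%

δ_mix = f_A·δ_A + (1 − f_A)·δ_B  ⇒  f_A = (δ_mix − δ_B)/(δ_A − δ_B)
f_A = (-53.17 − (-44.16)) / (-69.37 − (-44.16))
f_A = -9.01 / -25.21 = 0.3574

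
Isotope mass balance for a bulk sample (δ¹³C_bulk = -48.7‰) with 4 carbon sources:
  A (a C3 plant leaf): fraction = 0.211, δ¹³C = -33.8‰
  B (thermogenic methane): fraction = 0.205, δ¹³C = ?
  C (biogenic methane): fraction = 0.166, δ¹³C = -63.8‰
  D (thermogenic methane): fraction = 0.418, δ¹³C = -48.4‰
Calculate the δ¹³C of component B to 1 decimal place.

Isotope mass balance: δ_bulk = Σ fᵢ·δᵢ.
-48.7 = 0.211×(-33.8) + 0.205×δ_B + 0.166×(-63.8) + 0.418×(-48.4)
0.205·δ_B = -48.7 − (-37.954) = -10.746
δ_B = -10.746 / 0.205 = -52.42‰

-52.4‰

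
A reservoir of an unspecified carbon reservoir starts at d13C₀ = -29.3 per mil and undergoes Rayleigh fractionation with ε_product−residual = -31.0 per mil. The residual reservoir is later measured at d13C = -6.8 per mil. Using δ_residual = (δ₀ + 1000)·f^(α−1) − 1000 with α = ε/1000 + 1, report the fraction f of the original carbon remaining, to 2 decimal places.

α − 1 = ε/1000 = -0.0310
(δ_res + 1000)/(δ₀ + 1000) = (-6.8 + 1000)/(-29.3 + 1000) = 993.2/970.7 = 1.023179
f = 1.023179^(1/-0.0310) = exp(ln(1.023179)/-0.0310) = exp(0.02291/-0.0310)
f = exp(-0.7392) = 0.4775

0.48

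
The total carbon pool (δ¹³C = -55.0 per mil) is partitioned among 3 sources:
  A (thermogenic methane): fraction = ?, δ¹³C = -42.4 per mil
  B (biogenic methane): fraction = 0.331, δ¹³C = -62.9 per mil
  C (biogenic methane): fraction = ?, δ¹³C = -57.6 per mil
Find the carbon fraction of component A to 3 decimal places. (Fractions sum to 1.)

Let f_A and f_C be the unknown fractions; fractions sum to 1 so f_A + f_C = 0.669.
Mass balance: Σ fᵢ·δᵢ = δ_bulk ⇒ f_A·(-42.4) + f_C·(-57.6) = -55.0 − (-20.820) = -34.180
Substitute f_C = 0.669 − f_A:
f_A·(-42.4 − -57.6) = -34.180 − 0.669×(-57.6) = 4.354
f_A = 4.354 / 15.2 = 0.2865

0.286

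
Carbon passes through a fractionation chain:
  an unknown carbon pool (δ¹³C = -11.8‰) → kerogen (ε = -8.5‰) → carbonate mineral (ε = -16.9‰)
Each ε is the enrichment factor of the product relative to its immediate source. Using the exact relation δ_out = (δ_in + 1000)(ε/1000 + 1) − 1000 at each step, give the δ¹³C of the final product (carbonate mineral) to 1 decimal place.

step 1: δ = (-11.80 + 1000)·(-8.5/1000 + 1) − 1000 = -20.20‰
step 2: δ = (-20.20 + 1000)·(-16.9/1000 + 1) − 1000 = -36.76‰

-36.8‰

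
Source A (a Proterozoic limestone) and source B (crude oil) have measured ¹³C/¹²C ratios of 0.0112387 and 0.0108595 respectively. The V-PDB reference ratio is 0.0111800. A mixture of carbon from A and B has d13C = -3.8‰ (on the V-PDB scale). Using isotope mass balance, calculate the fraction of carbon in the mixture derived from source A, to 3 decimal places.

0.733

δ_A = (0.0112387/0.0111800 − 1)×1000 = (1.005250 − 1)×1000 = 5.250‰
δ_B = (0.0108595/0.0111800 − 1)×1000 = (0.971333 − 1)×1000 = -28.667‰
f_A = (δ_mix − δ_B)/(δ_A − δ_B) = (-3.8 − (-28.667))/(5.250 − (-28.667))
f_A = 24.867 / 33.918 = 0.7332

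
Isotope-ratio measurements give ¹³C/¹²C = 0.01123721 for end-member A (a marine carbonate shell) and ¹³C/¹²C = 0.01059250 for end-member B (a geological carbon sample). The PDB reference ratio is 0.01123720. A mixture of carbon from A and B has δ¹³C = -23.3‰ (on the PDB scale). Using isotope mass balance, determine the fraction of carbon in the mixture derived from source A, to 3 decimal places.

0.594

δ_A = (0.01123721/0.01123720 − 1)×1000 = (1.000001 − 1)×1000 = 0.001‰
δ_B = (0.01059250/0.01123720 − 1)×1000 = (0.942628 − 1)×1000 = -57.372‰
f_A = (δ_mix − δ_B)/(δ_A − δ_B) = (-23.3 − (-57.372))/(0.001 − (-57.372))
f_A = 34.072 / 57.373 = 0.5939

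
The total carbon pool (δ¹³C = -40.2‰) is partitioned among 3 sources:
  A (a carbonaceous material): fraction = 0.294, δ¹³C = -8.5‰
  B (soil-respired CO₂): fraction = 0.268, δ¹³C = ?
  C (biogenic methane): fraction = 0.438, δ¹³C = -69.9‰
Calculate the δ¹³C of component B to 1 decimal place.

Isotope mass balance: δ_bulk = Σ fᵢ·δᵢ.
-40.2 = 0.294×(-8.5) + 0.268×δ_B + 0.438×(-69.9)
0.268·δ_B = -40.2 − (-33.115) = -7.085
δ_B = -7.085 / 0.268 = -26.44‰

-26.4‰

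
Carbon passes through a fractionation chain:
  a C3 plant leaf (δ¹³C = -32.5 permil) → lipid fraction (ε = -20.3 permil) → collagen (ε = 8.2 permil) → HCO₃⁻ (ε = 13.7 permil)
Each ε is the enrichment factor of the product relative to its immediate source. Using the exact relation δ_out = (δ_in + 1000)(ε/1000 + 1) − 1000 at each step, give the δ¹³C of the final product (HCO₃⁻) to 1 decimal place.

-31.3 permil

step 1: δ = (-32.50 + 1000)·(-20.3/1000 + 1) − 1000 = -52.14 permil
step 2: δ = (-52.14 + 1000)·(8.2/1000 + 1) − 1000 = -44.37 permil
step 3: δ = (-44.37 + 1000)·(13.7/1000 + 1) − 1000 = -31.28 permil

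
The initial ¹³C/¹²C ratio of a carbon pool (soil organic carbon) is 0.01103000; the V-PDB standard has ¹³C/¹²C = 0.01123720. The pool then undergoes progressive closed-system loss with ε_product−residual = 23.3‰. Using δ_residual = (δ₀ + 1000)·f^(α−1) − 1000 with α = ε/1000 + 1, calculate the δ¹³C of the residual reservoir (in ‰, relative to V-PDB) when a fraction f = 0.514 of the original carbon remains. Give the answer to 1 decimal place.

-33.5‰

δ₀ = (0.01103000/0.01123720 − 1)×1000 = (0.981561 − 1)×1000 = -18.439‰
α − 1 = ε/1000 = 0.0233
f^(α−1) = 0.514^(0.0233) = 0.984613
δ_res = (-18.439 + 1000) × 0.984613 − 1000 = 966.458 − 1000 = -33.54‰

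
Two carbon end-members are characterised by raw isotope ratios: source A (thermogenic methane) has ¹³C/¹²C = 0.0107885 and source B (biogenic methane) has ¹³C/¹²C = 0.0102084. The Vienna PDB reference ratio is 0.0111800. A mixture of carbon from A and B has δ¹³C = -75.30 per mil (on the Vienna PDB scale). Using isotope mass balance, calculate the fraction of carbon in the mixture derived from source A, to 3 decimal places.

δ_A = (0.0107885/0.0111800 − 1)×1000 = (0.964982 − 1)×1000 = -35.018 per mil
δ_B = (0.0102084/0.0111800 − 1)×1000 = (0.913095 − 1)×1000 = -86.905 per mil
f_A = (δ_mix − δ_B)/(δ_A − δ_B) = (-75.30 − (-86.905))/(-35.018 − (-86.905))
f_A = 11.605 / 51.887 = 0.2237

0.224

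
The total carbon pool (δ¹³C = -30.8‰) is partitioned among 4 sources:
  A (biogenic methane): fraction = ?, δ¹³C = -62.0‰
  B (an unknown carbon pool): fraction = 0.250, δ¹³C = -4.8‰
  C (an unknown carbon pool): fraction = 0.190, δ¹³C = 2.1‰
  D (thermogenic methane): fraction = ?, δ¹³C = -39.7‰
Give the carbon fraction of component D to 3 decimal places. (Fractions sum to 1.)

0.212

Let f_D and f_A be the unknown fractions; fractions sum to 1 so f_D + f_A = 0.560.
Mass balance: Σ fᵢ·δᵢ = δ_bulk ⇒ f_D·(-39.7) + f_A·(-62.0) = -30.8 − (-0.801) = -29.999
Substitute f_A = 0.560 − f_D:
f_D·(-39.7 − -62.0) = -29.999 − 0.560×(-62.0) = 4.721
f_D = 4.721 / 22.3 = 0.2117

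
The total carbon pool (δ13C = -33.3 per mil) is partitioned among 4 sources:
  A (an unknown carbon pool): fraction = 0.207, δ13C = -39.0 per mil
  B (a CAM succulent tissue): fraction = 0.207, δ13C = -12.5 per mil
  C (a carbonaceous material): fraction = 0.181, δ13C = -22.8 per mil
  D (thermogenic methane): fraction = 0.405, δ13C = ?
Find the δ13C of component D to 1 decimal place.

Isotope mass balance: δ_bulk = Σ fᵢ·δᵢ.
-33.3 = 0.207×(-39.0) + 0.207×(-12.5) + 0.181×(-22.8) + 0.405×δ_D
0.405·δ_D = -33.3 − (-14.787) = -18.513
δ_D = -18.513 / 0.405 = -45.71 per mil

-45.7 per mil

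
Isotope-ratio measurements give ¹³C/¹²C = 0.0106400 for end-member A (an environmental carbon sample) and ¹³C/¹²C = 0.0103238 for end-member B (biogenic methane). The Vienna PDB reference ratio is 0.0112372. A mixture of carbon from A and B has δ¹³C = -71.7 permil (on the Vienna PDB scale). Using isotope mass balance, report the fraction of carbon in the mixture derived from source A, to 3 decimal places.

δ_A = (0.0106400/0.0112372 − 1)×1000 = (0.946855 − 1)×1000 = -53.145 permil
δ_B = (0.0103238/0.0112372 − 1)×1000 = (0.918716 − 1)×1000 = -81.284 permil
f_A = (δ_mix − δ_B)/(δ_A − δ_B) = (-71.7 − (-81.284))/(-53.145 − (-81.284))
f_A = 9.584 / 28.139 = 0.3406

0.341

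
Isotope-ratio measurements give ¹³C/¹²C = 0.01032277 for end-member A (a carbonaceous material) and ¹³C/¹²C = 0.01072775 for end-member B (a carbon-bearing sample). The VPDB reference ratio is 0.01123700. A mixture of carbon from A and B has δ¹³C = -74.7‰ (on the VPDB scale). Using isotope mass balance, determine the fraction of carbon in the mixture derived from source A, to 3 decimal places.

0.815

δ_A = (0.01032277/0.01123700 − 1)×1000 = (0.918641 − 1)×1000 = -81.359‰
δ_B = (0.01072775/0.01123700 − 1)×1000 = (0.954681 − 1)×1000 = -45.319‰
f_A = (δ_mix − δ_B)/(δ_A − δ_B) = (-74.7 − (-45.319))/(-81.359 − (-45.319))
f_A = -29.381 / -36.040 = 0.8152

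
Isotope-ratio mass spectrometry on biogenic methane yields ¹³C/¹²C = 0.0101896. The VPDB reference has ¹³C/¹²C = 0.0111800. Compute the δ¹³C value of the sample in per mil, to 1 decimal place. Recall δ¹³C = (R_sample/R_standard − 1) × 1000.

-88.6 per mil

δ¹³C = (R_sample / R_standard − 1) × 1000
R_sample / R_standard = 0.0101896 / 0.0111800 = 0.911413
δ¹³C = (0.911413 − 1) × 1000 = -88.59 per mil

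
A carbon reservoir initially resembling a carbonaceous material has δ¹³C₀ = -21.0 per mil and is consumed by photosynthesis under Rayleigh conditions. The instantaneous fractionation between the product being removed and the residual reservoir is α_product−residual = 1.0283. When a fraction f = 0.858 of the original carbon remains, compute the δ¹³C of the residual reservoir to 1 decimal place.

Rayleigh residual: δ_res = (δ₀ + 1000)·f^(α−1) − 1000
α − 1 = 0.02830
f^(α−1) = 0.858^(0.02830) = 0.995675
δ_res = (-21.0 + 1000) × 0.995675 − 1000 = 974.766 − 1000 = -25.23 per mil

-25.2 per mil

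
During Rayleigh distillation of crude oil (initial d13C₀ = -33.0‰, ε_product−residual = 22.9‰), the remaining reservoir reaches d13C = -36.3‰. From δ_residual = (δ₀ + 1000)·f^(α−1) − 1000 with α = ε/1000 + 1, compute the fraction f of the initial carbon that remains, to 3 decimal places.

0.861

α − 1 = ε/1000 = 0.0229
(δ_res + 1000)/(δ₀ + 1000) = (-36.3 + 1000)/(-33.0 + 1000) = 963.7/967.0 = 0.996587
f = 0.996587^(1/0.0229) = exp(ln(0.996587)/0.0229) = exp(-0.00342/0.0229)
f = exp(-0.1493) = 0.8613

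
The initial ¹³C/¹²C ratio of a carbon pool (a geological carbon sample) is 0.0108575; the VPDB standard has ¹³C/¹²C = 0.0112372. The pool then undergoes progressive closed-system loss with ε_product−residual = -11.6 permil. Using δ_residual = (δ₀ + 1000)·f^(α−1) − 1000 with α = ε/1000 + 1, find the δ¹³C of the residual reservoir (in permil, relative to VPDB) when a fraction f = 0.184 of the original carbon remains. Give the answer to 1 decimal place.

-14.6 permil

δ₀ = (0.0108575/0.0112372 − 1)×1000 = (0.966210 − 1)×1000 = -33.790 permil
α − 1 = ε/1000 = -0.0116
f^(α−1) = 0.184^(-0.0116) = 1.019831
δ_res = (-33.790 + 1000) × 1.019831 − 1000 = 985.371 − 1000 = -14.63 permil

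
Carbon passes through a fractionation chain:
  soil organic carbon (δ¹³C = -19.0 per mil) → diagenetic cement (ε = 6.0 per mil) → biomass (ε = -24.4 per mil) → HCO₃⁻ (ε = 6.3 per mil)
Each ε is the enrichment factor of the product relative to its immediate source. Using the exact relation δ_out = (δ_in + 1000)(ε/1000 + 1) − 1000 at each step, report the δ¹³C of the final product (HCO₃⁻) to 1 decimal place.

step 1: δ = (-19.00 + 1000)·(6.0/1000 + 1) − 1000 = -13.11 per mil
step 2: δ = (-13.11 + 1000)·(-24.4/1000 + 1) − 1000 = -37.19 per mil
step 3: δ = (-37.19 + 1000)·(6.3/1000 + 1) − 1000 = -31.13 per mil

-31.1 per mil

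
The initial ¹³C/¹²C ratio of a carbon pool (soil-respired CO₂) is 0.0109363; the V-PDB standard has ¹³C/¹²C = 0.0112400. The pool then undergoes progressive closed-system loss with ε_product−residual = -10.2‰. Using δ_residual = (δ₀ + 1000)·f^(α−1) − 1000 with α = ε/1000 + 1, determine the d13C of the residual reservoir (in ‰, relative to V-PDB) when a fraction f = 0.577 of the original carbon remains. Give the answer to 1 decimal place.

δ₀ = (0.0109363/0.0112400 − 1)×1000 = (0.972980 − 1)×1000 = -27.020‰
α − 1 = ε/1000 = -0.0102
f^(α−1) = 0.577^(-0.0102) = 1.005625
δ_res = (-27.020 + 1000) × 1.005625 − 1000 = 978.453 − 1000 = -21.55‰

-21.5‰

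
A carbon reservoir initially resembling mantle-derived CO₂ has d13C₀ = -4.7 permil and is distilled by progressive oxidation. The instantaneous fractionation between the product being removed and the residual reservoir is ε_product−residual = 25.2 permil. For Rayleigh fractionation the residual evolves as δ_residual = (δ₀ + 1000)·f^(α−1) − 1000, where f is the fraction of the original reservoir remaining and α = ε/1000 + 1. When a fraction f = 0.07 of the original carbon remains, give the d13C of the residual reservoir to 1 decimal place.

Rayleigh residual: δ_res = (δ₀ + 1000)·f^(α−1) − 1000
α = ε/1000 + 1 = 1.02520, so α − 1 = 0.02520
f^(α−1) = 0.07^(0.02520) = 0.935183
δ_res = (-4.7 + 1000) × 0.935183 − 1000 = 930.787 − 1000 = -69.21 permil

-69.2 permil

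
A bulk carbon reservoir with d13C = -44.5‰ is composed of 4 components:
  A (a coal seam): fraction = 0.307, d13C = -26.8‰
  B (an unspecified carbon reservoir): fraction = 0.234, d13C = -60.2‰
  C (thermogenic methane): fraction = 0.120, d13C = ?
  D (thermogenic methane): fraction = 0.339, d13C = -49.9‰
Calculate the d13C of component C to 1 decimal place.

-43.9‰

Isotope mass balance: δ_bulk = Σ fᵢ·δᵢ.
-44.5 = 0.307×(-26.8) + 0.234×(-60.2) + 0.120×δ_C + 0.339×(-49.9)
0.120·δ_C = -44.5 − (-39.231) = -5.269
δ_C = -5.269 / 0.120 = -43.91‰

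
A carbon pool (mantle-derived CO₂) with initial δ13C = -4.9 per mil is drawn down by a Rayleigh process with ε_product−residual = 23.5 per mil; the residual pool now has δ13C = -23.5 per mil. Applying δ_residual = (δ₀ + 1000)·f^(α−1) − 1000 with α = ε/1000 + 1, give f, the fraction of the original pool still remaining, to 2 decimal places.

α − 1 = ε/1000 = 0.0235
(δ_res + 1000)/(δ₀ + 1000) = (-23.5 + 1000)/(-4.9 + 1000) = 976.5/995.1 = 0.981308
f = 0.981308^(1/0.0235) = exp(ln(0.981308)/0.0235) = exp(-0.01887/0.0235)
f = exp(-0.8029) = 0.4480

0.45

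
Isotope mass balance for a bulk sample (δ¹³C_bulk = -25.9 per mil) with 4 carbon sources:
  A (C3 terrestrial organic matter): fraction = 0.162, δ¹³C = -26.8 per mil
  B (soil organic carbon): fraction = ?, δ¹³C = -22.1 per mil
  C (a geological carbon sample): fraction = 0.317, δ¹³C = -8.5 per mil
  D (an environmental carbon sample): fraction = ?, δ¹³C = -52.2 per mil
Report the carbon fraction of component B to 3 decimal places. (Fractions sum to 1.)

Let f_B and f_D be the unknown fractions; fractions sum to 1 so f_B + f_D = 0.521.
Mass balance: Σ fᵢ·δᵢ = δ_bulk ⇒ f_B·(-22.1) + f_D·(-52.2) = -25.9 − (-7.036) = -18.864
Substitute f_D = 0.521 − f_B:
f_B·(-22.1 − -52.2) = -18.864 − 0.521×(-52.2) = 8.332
f_B = 8.332 / 30.1 = 0.2768

0.277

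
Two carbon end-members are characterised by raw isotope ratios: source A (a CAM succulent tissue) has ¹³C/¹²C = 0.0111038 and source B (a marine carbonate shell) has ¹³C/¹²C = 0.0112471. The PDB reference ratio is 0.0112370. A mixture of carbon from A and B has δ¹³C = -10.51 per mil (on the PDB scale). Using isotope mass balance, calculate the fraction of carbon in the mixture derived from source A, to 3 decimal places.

δ_A = (0.0111038/0.0112370 − 1)×1000 = (0.988146 − 1)×1000 = -11.854 per mil
δ_B = (0.0112471/0.0112370 − 1)×1000 = (1.000899 − 1)×1000 = 0.899 per mil
f_A = (δ_mix − δ_B)/(δ_A − δ_B) = (-10.51 − (0.899))/(-11.854 − (0.899))
f_A = -11.409 / -12.753 = 0.8946

0.895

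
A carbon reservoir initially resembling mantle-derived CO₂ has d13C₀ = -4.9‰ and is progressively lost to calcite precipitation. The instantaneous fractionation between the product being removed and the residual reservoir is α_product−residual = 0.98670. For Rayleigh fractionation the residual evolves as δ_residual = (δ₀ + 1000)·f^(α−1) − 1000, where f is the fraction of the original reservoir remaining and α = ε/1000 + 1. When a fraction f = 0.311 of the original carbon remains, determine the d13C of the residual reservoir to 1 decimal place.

10.7‰

Rayleigh residual: δ_res = (δ₀ + 1000)·f^(α−1) − 1000
α − 1 = -0.01330
f^(α−1) = 0.311^(-0.01330) = 1.015655
δ_res = (-4.9 + 1000) × 1.015655 − 1000 = 1010.678 − 1000 = 10.68‰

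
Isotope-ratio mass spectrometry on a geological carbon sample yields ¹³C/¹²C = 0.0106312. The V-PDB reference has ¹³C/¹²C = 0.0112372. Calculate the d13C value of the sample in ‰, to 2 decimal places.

-53.93‰

d13C = (R_sample / R_standard − 1) × 1000
R_sample / R_standard = 0.0106312 / 0.0112372 = 0.946072
d13C = (0.946072 − 1) × 1000 = -53.928‰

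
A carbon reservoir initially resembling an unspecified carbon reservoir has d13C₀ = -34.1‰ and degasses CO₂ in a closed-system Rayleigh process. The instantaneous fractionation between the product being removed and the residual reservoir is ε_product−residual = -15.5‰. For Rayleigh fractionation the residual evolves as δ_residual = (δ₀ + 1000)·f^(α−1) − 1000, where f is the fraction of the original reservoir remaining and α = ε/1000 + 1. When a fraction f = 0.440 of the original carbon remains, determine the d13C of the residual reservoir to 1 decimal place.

-21.7‰

Rayleigh residual: δ_res = (δ₀ + 1000)·f^(α−1) − 1000
α = ε/1000 + 1 = 0.98450, so α − 1 = -0.01550
f^(α−1) = 0.440^(-0.01550) = 1.012807
δ_res = (-34.1 + 1000) × 1.012807 − 1000 = 978.270 − 1000 = -21.73‰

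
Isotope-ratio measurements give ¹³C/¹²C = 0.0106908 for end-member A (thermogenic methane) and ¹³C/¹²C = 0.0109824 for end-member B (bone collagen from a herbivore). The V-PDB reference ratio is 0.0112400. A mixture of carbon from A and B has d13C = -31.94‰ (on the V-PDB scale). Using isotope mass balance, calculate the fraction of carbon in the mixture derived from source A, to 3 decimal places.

δ_A = (0.0106908/0.0112400 − 1)×1000 = (0.951139 − 1)×1000 = -48.861‰
δ_B = (0.0109824/0.0112400 − 1)×1000 = (0.977082 − 1)×1000 = -22.918‰
f_A = (δ_mix − δ_B)/(δ_A − δ_B) = (-31.94 − (-22.918))/(-48.861 − (-22.918))
f_A = -9.022 / -25.943 = 0.3478

0.348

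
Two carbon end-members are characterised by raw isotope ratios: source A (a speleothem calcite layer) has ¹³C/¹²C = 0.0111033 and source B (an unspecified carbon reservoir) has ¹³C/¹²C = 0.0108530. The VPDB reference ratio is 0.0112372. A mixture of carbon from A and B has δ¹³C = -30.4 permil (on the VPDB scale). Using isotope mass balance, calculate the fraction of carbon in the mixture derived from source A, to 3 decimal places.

δ_A = (0.0111033/0.0112372 − 1)×1000 = (0.988084 − 1)×1000 = -11.916 permil
δ_B = (0.0108530/0.0112372 − 1)×1000 = (0.965810 − 1)×1000 = -34.190 permil
f_A = (δ_mix − δ_B)/(δ_A − δ_B) = (-30.4 − (-34.190))/(-11.916 − (-34.190))
f_A = 3.790 / 22.274 = 0.1702

0.170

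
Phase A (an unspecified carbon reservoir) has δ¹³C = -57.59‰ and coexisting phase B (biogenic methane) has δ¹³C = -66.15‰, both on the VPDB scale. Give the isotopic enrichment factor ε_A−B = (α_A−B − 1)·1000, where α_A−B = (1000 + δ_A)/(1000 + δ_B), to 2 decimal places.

α_A−B = (1000 + -57.59) / (1000 + -66.15) = 942.41 / 933.85 = 1.009166
ε_A−B = (1.009166 − 1) × 1000 = 9.166‰
(The approximation ε ≈ δ_A − δ_B would give 8.56‰.)

9.17‰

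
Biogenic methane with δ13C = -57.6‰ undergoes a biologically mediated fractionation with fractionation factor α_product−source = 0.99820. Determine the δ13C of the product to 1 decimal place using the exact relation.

δ_product = (δ_source + 1000)·α − 1000
δ_product = (-57.6 + 1000) × 0.99820 − 1000
δ_product = 940.704 − 1000 = -59.30‰

-59.3‰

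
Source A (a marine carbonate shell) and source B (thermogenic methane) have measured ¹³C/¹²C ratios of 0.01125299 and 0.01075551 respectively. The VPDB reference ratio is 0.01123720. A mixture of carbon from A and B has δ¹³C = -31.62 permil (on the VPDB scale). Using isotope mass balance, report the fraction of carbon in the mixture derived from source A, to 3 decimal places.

0.254

δ_A = (0.01125299/0.01123720 − 1)×1000 = (1.001405 − 1)×1000 = 1.405 permil
δ_B = (0.01075551/0.01123720 − 1)×1000 = (0.957134 − 1)×1000 = -42.866 permil
f_A = (δ_mix − δ_B)/(δ_A − δ_B) = (-31.62 − (-42.866))/(1.405 − (-42.866))
f_A = 11.246 / 44.271 = 0.2540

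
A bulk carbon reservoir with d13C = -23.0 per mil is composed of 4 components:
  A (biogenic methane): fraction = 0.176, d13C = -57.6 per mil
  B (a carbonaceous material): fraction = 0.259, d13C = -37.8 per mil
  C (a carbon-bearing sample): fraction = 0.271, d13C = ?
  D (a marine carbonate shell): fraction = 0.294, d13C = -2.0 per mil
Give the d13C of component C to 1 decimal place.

-9.2 per mil

Isotope mass balance: δ_bulk = Σ fᵢ·δᵢ.
-23.0 = 0.176×(-57.6) + 0.259×(-37.8) + 0.271×δ_C + 0.294×(-2.0)
0.271·δ_C = -23.0 − (-20.516) = -2.484
δ_C = -2.484 / 0.271 = -9.17 per mil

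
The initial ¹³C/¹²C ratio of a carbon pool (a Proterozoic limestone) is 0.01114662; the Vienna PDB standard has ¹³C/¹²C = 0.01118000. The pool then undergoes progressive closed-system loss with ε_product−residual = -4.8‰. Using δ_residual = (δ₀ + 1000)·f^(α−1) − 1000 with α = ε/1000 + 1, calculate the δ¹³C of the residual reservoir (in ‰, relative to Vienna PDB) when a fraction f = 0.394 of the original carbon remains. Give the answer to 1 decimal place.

δ₀ = (0.01114662/0.01118000 − 1)×1000 = (0.997014 − 1)×1000 = -2.986‰
α − 1 = ε/1000 = -0.0048
f^(α−1) = 0.394^(-0.0048) = 1.004481
δ_res = (-2.986 + 1000) × 1.004481 − 1000 = 1001.482 − 1000 = 1.48‰

1.5‰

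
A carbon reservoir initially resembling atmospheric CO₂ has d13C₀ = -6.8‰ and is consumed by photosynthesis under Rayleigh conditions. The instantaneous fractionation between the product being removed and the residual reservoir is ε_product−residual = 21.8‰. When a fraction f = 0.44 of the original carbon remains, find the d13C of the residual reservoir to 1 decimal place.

-24.4‰

Rayleigh residual: δ_res = (δ₀ + 1000)·f^(α−1) − 1000
α = ε/1000 + 1 = 1.02180, so α − 1 = 0.02180
f^(α−1) = 0.44^(0.02180) = 0.982262
δ_res = (-6.8 + 1000) × 0.982262 − 1000 = 975.582 − 1000 = -24.42‰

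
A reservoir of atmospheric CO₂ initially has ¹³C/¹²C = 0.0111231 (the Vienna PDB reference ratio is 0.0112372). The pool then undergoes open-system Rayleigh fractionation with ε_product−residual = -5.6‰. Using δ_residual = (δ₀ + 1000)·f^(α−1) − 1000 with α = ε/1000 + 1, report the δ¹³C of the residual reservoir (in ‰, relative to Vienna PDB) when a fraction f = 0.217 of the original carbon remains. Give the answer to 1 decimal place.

δ₀ = (0.0111231/0.0112372 − 1)×1000 = (0.989846 − 1)×1000 = -10.154‰
α − 1 = ε/1000 = -0.0056
f^(α−1) = 0.217^(-0.0056) = 1.008593
δ_res = (-10.154 + 1000) × 1.008593 − 1000 = 998.352 − 1000 = -1.65‰

-1.6‰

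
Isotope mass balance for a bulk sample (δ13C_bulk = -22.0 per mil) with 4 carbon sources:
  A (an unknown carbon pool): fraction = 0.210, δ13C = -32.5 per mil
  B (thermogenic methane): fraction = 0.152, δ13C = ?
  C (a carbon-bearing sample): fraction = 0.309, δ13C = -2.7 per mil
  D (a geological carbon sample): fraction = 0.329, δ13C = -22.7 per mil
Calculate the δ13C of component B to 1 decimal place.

Isotope mass balance: δ_bulk = Σ fᵢ·δᵢ.
-22.0 = 0.210×(-32.5) + 0.152×δ_B + 0.309×(-2.7) + 0.329×(-22.7)
0.152·δ_B = -22.0 − (-15.128) = -6.872
δ_B = -6.872 / 0.152 = -45.21 per mil

-45.2 per mil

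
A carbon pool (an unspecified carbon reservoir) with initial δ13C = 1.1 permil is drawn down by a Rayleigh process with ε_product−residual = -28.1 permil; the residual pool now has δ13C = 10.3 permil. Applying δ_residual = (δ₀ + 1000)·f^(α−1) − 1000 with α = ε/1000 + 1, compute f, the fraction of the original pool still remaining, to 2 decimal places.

0.72

α − 1 = ε/1000 = -0.0281
(δ_res + 1000)/(δ₀ + 1000) = (10.3 + 1000)/(1.1 + 1000) = 1010.3/1001.1 = 1.009190
f = 1.009190^(1/-0.0281) = exp(ln(1.009190)/-0.0281) = exp(0.00915/-0.0281)
f = exp(-0.3255) = 0.7221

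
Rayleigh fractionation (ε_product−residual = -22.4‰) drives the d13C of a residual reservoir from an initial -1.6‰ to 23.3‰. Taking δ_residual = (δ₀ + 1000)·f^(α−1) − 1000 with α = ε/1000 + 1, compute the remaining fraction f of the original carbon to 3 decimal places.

α − 1 = ε/1000 = -0.0224
(δ_res + 1000)/(δ₀ + 1000) = (23.3 + 1000)/(-1.6 + 1000) = 1023.3/998.4 = 1.024940
f = 1.024940^(1/-0.0224) = exp(ln(1.024940)/-0.0224) = exp(0.02463/-0.0224)
f = exp(-1.0997) = 0.3330

0.333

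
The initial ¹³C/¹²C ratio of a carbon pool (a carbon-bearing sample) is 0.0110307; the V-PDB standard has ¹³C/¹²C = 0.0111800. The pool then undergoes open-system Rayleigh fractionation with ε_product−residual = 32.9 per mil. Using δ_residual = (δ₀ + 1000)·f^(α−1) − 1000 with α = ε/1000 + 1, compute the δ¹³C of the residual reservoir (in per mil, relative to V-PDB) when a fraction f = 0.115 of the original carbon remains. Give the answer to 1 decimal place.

δ₀ = (0.0110307/0.0111800 − 1)×1000 = (0.986646 − 1)×1000 = -13.354 per mil
α − 1 = ε/1000 = 0.0329
f^(α−1) = 0.115^(0.0329) = 0.931316
δ_res = (-13.354 + 1000) × 0.931316 − 1000 = 918.879 − 1000 = -81.12 per mil

-81.1 per mil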